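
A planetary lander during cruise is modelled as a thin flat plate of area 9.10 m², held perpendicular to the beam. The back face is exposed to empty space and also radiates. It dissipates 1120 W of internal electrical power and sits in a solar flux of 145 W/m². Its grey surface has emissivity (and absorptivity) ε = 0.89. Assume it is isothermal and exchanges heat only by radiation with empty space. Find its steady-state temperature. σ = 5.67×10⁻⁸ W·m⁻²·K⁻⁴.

T ≈ 224 K

At steady state, absorbed solar power + internal power = radiated power.
Absorbed: α·S·A_cross = 0.89·145·9.100 = 1174 W (cross-section A).
Total input = 1174 + 1120 = 2294 W.
Radiated: εσ·A_surf·T⁴ with A_surf = 2A = 18.20 m².
T⁴ = 2294/(0.89·5.67×10⁻⁸·18.20) = 2.498×10⁹ K⁴.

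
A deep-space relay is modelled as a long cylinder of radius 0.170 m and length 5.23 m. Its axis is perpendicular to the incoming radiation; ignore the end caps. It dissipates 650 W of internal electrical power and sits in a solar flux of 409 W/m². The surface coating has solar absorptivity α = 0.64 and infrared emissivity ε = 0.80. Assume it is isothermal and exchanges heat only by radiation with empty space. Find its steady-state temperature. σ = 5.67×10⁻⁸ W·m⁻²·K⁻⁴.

At steady state, absorbed solar power + internal power = radiated power.
Absorbed: α·S·A_cross = 0.64·409·1.778 = 465.5 W (cross-section 2rL).
Total input = 465.5 + 650 = 1115 W.
Radiated: εσ·A_surf·T⁴ with A_surf = 2πrL = 5.586 m².
T⁴ = 1115/(0.80·5.67×10⁻⁸·5.586) = 4.402×10⁹ K⁴.

T ≈ 258 K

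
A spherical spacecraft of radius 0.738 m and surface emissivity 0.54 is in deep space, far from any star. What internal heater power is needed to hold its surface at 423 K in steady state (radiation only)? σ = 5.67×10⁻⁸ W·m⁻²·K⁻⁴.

P ≈ 6710 W

P = εσ·4πr²·T⁴.
4πr² = 6.844 m²; T⁴ = 3.202×10¹⁰ K⁴.
P = 0.54·5.67×10⁻⁸·6.844·3.202×10¹⁰.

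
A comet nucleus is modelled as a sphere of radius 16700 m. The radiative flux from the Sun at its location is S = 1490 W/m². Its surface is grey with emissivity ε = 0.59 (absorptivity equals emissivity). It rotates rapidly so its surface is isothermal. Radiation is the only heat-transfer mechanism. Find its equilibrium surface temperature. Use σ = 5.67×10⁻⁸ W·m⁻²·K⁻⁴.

At equilibrium, absorbed power = emitted power.
Absorbing cross-section = πr² = 8.762×10⁸ m²; emitting surface = 4πr² = 3.505×10⁹ m² (ratio 4).
εS·A_cross = εσ·A_surf·T⁴  ⇒  T⁴ = S/(4σ)   (ε cancels).
T⁴ = 1490/(4·5.67×10⁻⁸) = 6.570×10⁹ K⁴.
T = (6.570×10⁹)^(1/4).

T ≈ 285 K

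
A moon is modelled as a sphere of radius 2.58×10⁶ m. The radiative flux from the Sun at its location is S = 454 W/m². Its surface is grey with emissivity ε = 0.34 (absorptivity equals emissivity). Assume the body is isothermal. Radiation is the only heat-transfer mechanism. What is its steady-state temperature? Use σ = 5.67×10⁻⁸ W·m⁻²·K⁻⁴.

At equilibrium, absorbed power = emitted power.
Absorbing cross-section = πr² = 2.091×10¹³ m²; emitting surface = 4πr² = 8.365×10¹³ m² (ratio 4).
εS·A_cross = εσ·A_surf·T⁴  ⇒  T⁴ = S/(4σ)   (ε cancels).
T⁴ = 454/(4·5.67×10⁻⁸) = 2.002×10⁹ K⁴.
T = (2.002×10⁹)^(1/4).

T ≈ 212 K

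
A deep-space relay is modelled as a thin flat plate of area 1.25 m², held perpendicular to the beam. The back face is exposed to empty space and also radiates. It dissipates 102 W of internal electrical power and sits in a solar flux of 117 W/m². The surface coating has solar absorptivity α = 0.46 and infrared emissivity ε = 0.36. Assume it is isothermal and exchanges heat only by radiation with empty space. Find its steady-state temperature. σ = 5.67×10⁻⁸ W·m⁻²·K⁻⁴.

T ≈ 240 K

At steady state, absorbed solar power + internal power = radiated power.
Absorbed: α·S·A_cross = 0.46·117·1.250 = 67.28 W (cross-section A).
Total input = 67.28 + 102 = 169.3 W.
Radiated: εσ·A_surf·T⁴ with A_surf = 2A = 2.500 m².
T⁴ = 169.3/(0.36·5.67×10⁻⁸·2.500) = 3.317×10⁹ K⁴.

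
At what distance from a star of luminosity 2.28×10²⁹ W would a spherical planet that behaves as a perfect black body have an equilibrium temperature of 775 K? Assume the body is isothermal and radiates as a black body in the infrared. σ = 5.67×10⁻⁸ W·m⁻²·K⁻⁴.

For an isothermal black-emitting sphere, (1−a)S·πr² = σ·4πr²·T⁴ ⇒ S = 4σT⁴/(1−a).
S = 4·5.67×10⁻⁸·(775)⁴/1.00 = 81820 W/m².
Flux falls as S = L/(4πd²), so d = √(L/(4πS)) = √(2.28×10²⁹/(4π·81820)).

d ≈ 4.71×10¹¹ m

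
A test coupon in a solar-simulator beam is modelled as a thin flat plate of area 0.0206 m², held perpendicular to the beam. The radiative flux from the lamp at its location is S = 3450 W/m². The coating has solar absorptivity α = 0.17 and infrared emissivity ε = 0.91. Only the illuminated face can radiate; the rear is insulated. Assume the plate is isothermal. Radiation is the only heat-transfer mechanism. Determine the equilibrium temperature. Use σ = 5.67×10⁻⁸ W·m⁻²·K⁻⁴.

At equilibrium, absorbed power = emitted power.
Absorbing cross-section = A = 0.02060 m²; emitting surface = A = 0.02060 m² (ratio 1).
αS·A_cross = εσ·A_surf·T⁴  ⇒  T⁴ = αS/(ε·1σ).
T⁴ = 0.170·3450/(0.91·1·5.67×10⁻⁸) = 1.137×10¹⁰ K⁴.
T = (1.137×10¹⁰)^(1/4).

T ≈ 327 K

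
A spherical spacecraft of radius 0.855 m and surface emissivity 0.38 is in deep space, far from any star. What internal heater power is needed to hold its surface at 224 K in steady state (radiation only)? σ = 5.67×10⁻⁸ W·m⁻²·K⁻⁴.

P ≈ 498 W

P = εσ·4πr²·T⁴.
4πr² = 9.186 m²; T⁴ = 2.518×10⁹ K⁴.
P = 0.38·5.67×10⁻⁸·9.186·2.518×10⁹.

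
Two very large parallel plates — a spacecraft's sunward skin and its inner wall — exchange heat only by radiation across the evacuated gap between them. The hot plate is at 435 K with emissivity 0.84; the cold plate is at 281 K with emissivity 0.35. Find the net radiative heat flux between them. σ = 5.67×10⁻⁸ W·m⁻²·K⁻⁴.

q ≈ 550 W/m²

For two infinite grey parallel plates, q = σ(T₁⁴ − T₂⁴)/(1/ε₁ + 1/ε₂ − 1).
T₁⁴ − T₂⁴ = 3.581×10¹⁰ − 6.235×10⁹ = 2.957×10¹⁰ K⁴.
1/ε₁ + 1/ε₂ − 1 = 1.190 + 2.857 − 1 = 3.048.
q = 5.67×10⁻⁸ × 2.957×10¹⁰ / 3.048.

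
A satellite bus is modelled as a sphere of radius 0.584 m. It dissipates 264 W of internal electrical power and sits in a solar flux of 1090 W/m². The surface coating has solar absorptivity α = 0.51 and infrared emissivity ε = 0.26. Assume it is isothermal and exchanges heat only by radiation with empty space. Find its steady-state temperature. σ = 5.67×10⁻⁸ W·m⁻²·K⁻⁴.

T ≈ 342 K

At steady state, absorbed solar power + internal power = radiated power.
Absorbed: α·S·A_cross = 0.51·1090·1.071 = 595.6 W (cross-section πr²).
Total input = 595.6 + 264 = 859.6 W.
Radiated: εσ·A_surf·T⁴ with A_surf = 4πr² = 4.286 m².
T⁴ = 859.6/(0.26·5.67×10⁻⁸·4.286) = 1.361×10¹⁰ K⁴.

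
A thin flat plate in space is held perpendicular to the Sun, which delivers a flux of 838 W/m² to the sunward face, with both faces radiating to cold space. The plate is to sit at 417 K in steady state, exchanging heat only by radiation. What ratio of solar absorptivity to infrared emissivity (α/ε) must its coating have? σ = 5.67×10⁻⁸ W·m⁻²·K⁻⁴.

Balance: αS·A = εσ·2A·T⁴ ⇒ α/ε = 2σT⁴/S.
α/ε = 2·5.67×10⁻⁸·(417)⁴/838 = 2·5.67×10⁻⁸·3.024×10¹⁰/838.

α/ε ≈ 4.09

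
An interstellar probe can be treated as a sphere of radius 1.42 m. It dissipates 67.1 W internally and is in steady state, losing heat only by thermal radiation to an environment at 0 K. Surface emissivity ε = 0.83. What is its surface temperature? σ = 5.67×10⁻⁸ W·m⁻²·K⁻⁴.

Steady state: internal power = radiated power, P = εσA T⁴.
Radiating area A = 4πr² = 25.34 m².
T⁴ = P/(εσA) = 67.1/(0.83·5.67×10⁻⁸·25.34) = 5.627×10⁷ K⁴.
T = (5.627×10⁷)^(1/4).

T ≈ 86.6 K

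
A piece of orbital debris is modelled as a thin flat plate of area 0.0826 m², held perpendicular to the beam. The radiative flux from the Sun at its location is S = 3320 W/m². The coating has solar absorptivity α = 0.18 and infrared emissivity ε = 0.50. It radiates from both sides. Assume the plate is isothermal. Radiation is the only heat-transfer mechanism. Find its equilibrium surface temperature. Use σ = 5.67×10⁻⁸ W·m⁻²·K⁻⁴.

At equilibrium, absorbed power = emitted power.
Absorbing cross-section = A = 0.08260 m²; emitting surface = 2A = 0.1652 m² (ratio 2).
αS·A_cross = εσ·A_surf·T⁴  ⇒  T⁴ = αS/(ε·2σ).
T⁴ = 0.180·3320/(0.50·2·5.67×10⁻⁸) = 1.054×10¹⁰ K⁴.
T = (1.054×10¹⁰)^(1/4).

T ≈ 320 K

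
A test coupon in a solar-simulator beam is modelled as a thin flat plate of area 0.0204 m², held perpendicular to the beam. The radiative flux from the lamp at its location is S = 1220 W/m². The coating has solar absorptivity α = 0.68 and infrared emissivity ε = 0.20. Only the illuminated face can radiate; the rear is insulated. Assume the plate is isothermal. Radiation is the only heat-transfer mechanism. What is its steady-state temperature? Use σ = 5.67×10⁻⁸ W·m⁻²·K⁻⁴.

T ≈ 520 K

At equilibrium, absorbed power = emitted power.
Absorbing cross-section = A = 0.02040 m²; emitting surface = A = 0.02040 m² (ratio 1).
αS·A_cross = εσ·A_surf·T⁴  ⇒  T⁴ = αS/(ε·1σ).
T⁴ = 0.680·1220/(0.20·1·5.67×10⁻⁸) = 7.316×10¹⁰ K⁴.
T = (7.316×10¹⁰)^(1/4).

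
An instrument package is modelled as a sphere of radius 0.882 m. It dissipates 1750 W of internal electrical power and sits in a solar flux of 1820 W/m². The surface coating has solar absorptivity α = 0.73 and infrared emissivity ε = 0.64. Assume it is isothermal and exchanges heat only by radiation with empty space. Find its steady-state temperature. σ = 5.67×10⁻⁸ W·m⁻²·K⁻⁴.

At steady state, absorbed solar power + internal power = radiated power.
Absorbed: α·S·A_cross = 0.73·1820·2.444 = 3247 W (cross-section πr²).
Total input = 3247 + 1750 = 4997 W.
Radiated: εσ·A_surf·T⁴ with A_surf = 4πr² = 9.776 m².
T⁴ = 4997/(0.64·5.67×10⁻⁸·9.776) = 1.409×10¹⁰ K⁴.

T ≈ 345 K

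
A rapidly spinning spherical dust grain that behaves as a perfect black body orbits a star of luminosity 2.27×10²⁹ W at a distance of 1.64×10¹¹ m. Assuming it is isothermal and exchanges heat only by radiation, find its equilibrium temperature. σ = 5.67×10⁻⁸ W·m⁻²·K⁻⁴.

First find the stellar flux at distance d: S = L/(4πd²) = 2.27×10²⁹/(4π·(1.64×10¹¹)²) = 6.716×10⁵ W/m².
For an isothermal sphere, absorbed (1−a)S·πr² = emitted σ·4πr²·T⁴, so T⁴ = (1−a)S/(4σ).
T⁴ = 1.00·6.716×10⁵/(4·5.67×10⁻⁸) = 2.961×10¹² K⁴.

T ≈ 1310 K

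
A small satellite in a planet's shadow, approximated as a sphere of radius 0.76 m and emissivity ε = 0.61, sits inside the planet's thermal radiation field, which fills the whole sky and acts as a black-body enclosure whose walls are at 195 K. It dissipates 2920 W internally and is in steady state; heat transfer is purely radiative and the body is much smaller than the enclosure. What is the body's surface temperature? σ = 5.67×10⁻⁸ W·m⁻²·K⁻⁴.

For a small grey body in a large enclosure, net radiated power = εσA(T⁴ − T_w⁴).
Steady state: P = εσA(T⁴ − T_w⁴) with A = 4πr² = 7.258 m².
T⁴ = P/(εσA) + T_w⁴ = 2920/(0.61·5.67×10⁻⁸·7.258) + (195)⁴
    = 1.163×10¹⁰ + 1.446×10⁹ = 1.308×10¹⁰ K⁴.

T ≈ 338 K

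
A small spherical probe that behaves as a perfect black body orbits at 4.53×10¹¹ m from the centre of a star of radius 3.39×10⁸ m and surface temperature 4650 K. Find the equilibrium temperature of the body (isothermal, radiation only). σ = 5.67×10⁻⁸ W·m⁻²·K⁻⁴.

T ≈ 89.9 K

The star's surface emits σT_*⁴; at distance d the flux is S = σT_*⁴(R_*/d)².
S = 5.67×10⁻⁸·(4650)⁴·(3.39×10⁸/4.53×10¹¹)² = 14.85 W/m².
For an isothermal sphere T⁴ = (1−a)S/(4σ) = 6.546×10⁷ K⁴.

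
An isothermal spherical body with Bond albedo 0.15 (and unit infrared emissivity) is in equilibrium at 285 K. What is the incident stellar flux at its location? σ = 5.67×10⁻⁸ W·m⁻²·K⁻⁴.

(1−a)S·πr² = σ·4πr²·T⁴ ⇒ S = 4σT⁴/(1−a).
S = 4·5.67×10⁻⁸·6.598×10⁹/0.850.

S ≈ 1760 W/m²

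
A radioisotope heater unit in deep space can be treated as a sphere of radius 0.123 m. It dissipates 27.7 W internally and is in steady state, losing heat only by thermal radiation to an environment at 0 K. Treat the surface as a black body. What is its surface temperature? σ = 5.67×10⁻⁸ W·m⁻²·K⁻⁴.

T ≈ 225 K

Steady state: internal power = radiated power, P = εσA T⁴.
Radiating area A = 4πr² = 0.1901 m².
T⁴ = P/(εσA) = 27.7/(1.0·5.67×10⁻⁸·0.1901) = 2.570×10⁹ K⁴.
T = (2.570×10⁹)^(1/4).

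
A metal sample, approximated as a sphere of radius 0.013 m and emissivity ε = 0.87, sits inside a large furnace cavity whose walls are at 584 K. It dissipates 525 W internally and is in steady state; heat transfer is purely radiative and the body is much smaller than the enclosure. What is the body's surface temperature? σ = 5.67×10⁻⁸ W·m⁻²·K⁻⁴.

For a small grey body in a large enclosure, net radiated power = εσA(T⁴ − T_w⁴).
Steady state: P = εσA(T⁴ − T_w⁴) with A = 4πr² = 0.002124 m².
T⁴ = P/(εσA) + T_w⁴ = 525/(0.87·5.67×10⁻⁸·0.002124) + (584)⁴
    = 5.011×10¹² + 1.163×10¹¹ = 5.128×10¹² K⁴.

T ≈ 1500 K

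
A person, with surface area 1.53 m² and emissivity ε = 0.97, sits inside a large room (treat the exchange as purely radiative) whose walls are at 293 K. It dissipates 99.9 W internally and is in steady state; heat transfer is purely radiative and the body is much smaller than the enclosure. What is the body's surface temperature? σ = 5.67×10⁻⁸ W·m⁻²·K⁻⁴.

For a small grey body in a large enclosure, net radiated power = εσA(T⁴ − T_w⁴).
Steady state: P = εσA(T⁴ − T_w⁴) with A = 1.53 m².
T⁴ = P/(εσA) + T_w⁴ = 99.9/(0.97·5.67×10⁻⁸·1.530) + (293)⁴
    = 1.187×10⁹ + 7.370×10⁹ = 8.557×10⁹ K⁴.

T ≈ 304 K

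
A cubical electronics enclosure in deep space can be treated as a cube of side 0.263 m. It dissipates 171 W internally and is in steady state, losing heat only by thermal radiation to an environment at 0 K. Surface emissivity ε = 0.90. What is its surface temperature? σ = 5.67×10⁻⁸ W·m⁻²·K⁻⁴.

T ≈ 300 K

Steady state: internal power = radiated power, P = εσA T⁴.
Radiating area A = 6L² = 0.4150 m².
T⁴ = P/(εσA) = 171/(0.90·5.67×10⁻⁸·0.4150) = 8.074×10⁹ K⁴.
T = (8.074×10⁹)^(1/4).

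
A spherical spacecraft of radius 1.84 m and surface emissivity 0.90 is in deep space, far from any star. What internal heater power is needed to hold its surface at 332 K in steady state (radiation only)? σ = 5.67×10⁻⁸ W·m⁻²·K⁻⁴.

P ≈ 26400 W

P = εσ·4πr²·T⁴.
4πr² = 42.54 m²; T⁴ = 1.215×10¹⁰ K⁴.
P = 0.90·5.67×10⁻⁸·42.54·1.215×10¹⁰.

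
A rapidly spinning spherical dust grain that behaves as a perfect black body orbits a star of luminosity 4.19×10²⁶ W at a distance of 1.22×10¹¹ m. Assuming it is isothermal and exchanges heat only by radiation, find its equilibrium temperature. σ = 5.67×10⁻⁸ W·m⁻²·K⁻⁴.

First find the stellar flux at distance d: S = L/(4πd²) = 4.19×10²⁶/(4π·(1.22×10¹¹)²) = 2240 W/m².
For an isothermal sphere, absorbed (1−a)S·πr² = emitted σ·4πr²·T⁴, so T⁴ = (1−a)S/(4σ).
T⁴ = 1.00·2240/(4·5.67×10⁻⁸) = 9.877×10⁹ K⁴.

T ≈ 315 K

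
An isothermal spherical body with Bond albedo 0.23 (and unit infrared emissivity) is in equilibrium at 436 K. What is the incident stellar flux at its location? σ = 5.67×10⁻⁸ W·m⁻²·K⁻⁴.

S ≈ 10600 W/m²

(1−a)S·πr² = σ·4πr²·T⁴ ⇒ S = 4σT⁴/(1−a).
S = 4·5.67×10⁻⁸·3.614×10¹⁰/0.770.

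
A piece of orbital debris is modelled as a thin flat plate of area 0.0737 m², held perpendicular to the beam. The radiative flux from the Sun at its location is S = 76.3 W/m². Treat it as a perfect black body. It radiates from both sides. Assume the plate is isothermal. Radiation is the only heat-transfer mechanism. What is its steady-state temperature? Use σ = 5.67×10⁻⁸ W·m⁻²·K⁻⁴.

T ≈ 161 K

At equilibrium, absorbed power = emitted power.
Absorbing cross-section = A = 0.07370 m²; emitting surface = 2A = 0.1474 m² (ratio 2).
S·A_cross = εσ·A_surf·T⁴  ⇒  T⁴ = S/(2σ).
T⁴ = 1.00·76.3/(2·5.67×10⁻⁸) = 6.728×10⁸ K⁴.
T = (6.728×10⁸)^(1/4).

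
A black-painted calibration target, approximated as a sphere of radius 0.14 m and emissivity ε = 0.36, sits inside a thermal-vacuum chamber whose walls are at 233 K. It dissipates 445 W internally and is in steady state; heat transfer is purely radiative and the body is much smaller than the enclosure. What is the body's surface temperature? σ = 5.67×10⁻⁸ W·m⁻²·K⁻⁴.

For a small grey body in a large enclosure, net radiated power = εσA(T⁴ − T_w⁴).
Steady state: P = εσA(T⁴ − T_w⁴) with A = 4πr² = 0.2463 m².
T⁴ = P/(εσA) + T_w⁴ = 445/(0.36·5.67×10⁻⁸·0.2463) + (233)⁴
    = 8.851×10¹⁰ + 2.947×10⁹ = 9.146×10¹⁰ K⁴.

T ≈ 550 K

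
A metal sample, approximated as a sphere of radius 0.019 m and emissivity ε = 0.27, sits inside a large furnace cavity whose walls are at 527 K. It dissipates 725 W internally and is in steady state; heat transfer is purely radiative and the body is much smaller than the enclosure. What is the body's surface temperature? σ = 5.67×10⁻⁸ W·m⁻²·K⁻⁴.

For a small grey body in a large enclosure, net radiated power = εσA(T⁴ − T_w⁴).
Steady state: P = εσA(T⁴ − T_w⁴) with A = 4πr² = 0.004536 m².
T⁴ = P/(εσA) + T_w⁴ = 725/(0.27·5.67×10⁻⁸·0.004536) + (527)⁴
    = 1.044×10¹³ + 7.713×10¹⁰ = 1.052×10¹³ K⁴.

T ≈ 1800 K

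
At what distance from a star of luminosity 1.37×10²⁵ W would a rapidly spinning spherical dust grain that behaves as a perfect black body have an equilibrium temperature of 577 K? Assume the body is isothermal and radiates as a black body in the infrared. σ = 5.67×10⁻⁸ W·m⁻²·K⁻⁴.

For an isothermal black-emitting sphere, (1−a)S·πr² = σ·4πr²·T⁴ ⇒ S = 4σT⁴/(1−a).
S = 4·5.67×10⁻⁸·(577)⁴/1.00 = 25140 W/m².
Flux falls as S = L/(4πd²), so d = √(L/(4πS)) = √(1.37×10²⁵/(4π·25140)).

d ≈ 6.59×10⁹ m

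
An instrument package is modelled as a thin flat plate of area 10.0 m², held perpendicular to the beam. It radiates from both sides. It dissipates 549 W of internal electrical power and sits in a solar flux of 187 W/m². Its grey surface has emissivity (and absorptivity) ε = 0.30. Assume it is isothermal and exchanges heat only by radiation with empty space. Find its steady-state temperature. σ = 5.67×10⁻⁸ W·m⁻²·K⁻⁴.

At steady state, absorbed solar power + internal power = radiated power.
Absorbed: α·S·A_cross = 0.30·187·10.00 = 561.0 W (cross-section A).
Total input = 561.0 + 549 = 1110 W.
Radiated: εσ·A_surf·T⁴ with A_surf = 2A = 20.00 m².
T⁴ = 1110/(0.30·5.67×10⁻⁸·20.00) = 3.263×10⁹ K⁴.

T ≈ 239 K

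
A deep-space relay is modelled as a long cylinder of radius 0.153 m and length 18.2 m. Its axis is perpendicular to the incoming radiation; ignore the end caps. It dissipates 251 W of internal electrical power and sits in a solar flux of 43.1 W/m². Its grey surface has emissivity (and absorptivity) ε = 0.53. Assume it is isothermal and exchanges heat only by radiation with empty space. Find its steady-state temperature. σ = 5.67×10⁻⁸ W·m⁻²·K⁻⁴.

At steady state, absorbed solar power + internal power = radiated power.
Absorbed: α·S·A_cross = 0.53·43.1·5.569 = 127.2 W (cross-section 2rL).
Total input = 127.2 + 251 = 378.2 W.
Radiated: εσ·A_surf·T⁴ with A_surf = 2πrL = 17.50 m².
T⁴ = 378.2/(0.53·5.67×10⁻⁸·17.50) = 7.193×10⁸ K⁴.

T ≈ 164 K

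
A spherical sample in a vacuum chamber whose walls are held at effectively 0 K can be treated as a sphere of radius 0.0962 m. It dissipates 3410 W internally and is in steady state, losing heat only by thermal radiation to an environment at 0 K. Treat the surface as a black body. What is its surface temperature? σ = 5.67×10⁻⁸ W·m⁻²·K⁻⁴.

Steady state: internal power = radiated power, P = εσA T⁴.
Radiating area A = 4πr² = 0.1163 m².
T⁴ = P/(εσA) = 3410/(1.0·5.67×10⁻⁸·0.1163) = 5.171×10¹¹ K⁴.
T = (5.171×10¹¹)^(1/4).

T ≈ 848 K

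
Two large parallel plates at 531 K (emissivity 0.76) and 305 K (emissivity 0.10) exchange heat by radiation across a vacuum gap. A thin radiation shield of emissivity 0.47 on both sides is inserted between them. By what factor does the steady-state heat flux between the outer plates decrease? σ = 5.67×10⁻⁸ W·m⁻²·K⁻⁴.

Without shield: q₀ = σΔ(T⁴)/(1/ε₁+1/ε₂−1) with denominator 10.32.
With shield the two gaps are in series; the resistances add: (1/ε₁+1/ε_s−1)+(1/ε_s+1/ε₂−1) = 2.443+11.13 = 13.57.
Heat-flux ratio q₀/q = 13.57/10.32.

factor ≈ 1.32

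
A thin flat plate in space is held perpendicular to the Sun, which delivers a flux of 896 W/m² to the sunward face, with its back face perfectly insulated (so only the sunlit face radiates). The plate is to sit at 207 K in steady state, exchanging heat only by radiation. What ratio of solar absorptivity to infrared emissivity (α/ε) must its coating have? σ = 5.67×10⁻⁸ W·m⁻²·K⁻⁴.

Balance: αS·A = εσ·1A·T⁴ ⇒ α/ε = σT⁴/S.
α/ε = 5.67×10⁻⁸·(207)⁴/896 = 5.67×10⁻⁸·1.836×10⁹/896.

α/ε ≈ 0.116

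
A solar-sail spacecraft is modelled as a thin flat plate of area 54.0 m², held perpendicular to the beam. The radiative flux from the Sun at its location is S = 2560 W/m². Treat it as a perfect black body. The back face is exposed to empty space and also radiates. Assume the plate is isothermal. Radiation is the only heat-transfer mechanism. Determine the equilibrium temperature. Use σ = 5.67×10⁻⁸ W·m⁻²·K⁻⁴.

T ≈ 388 K

At equilibrium, absorbed power = emitted power.
Absorbing cross-section = A = 54.00 m²; emitting surface = 2A = 108.0 m² (ratio 2).
S·A_cross = εσ·A_surf·T⁴  ⇒  T⁴ = S/(2σ).
T⁴ = 1.00·2560/(2·5.67×10⁻⁸) = 2.257×10¹⁰ K⁴.
T = (2.257×10¹⁰)^(1/4).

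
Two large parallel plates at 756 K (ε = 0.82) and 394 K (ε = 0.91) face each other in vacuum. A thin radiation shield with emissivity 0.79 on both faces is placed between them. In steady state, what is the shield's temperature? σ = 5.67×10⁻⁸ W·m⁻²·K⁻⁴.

T_s ≈ 641 K

In steady state the net flux on the hot side equals that on the cold side.
σ(T₁⁴−T_s⁴)/D₁ = σ(T_s⁴−T₂⁴)/D₂, with D₁ = 1/ε₁+1/ε_s−1 = 1.485, D₂ = 1/ε_s+1/ε₂−1 = 1.365.
Solve for T_s⁴: T_s⁴ = (D₂·T₁⁴ + D₁·T₂⁴)/(D₁+D₂) = 1.690×10¹¹ K⁴.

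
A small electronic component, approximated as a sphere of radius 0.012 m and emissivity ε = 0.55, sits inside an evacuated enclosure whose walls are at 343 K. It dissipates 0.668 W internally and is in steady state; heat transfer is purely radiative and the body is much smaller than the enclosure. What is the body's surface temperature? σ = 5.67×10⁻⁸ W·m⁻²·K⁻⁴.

For a small grey body in a large enclosure, net radiated power = εσA(T⁴ − T_w⁴).
Steady state: P = εσA(T⁴ − T_w⁴) with A = 4πr² = 0.001810 m².
T⁴ = P/(εσA) + T_w⁴ = 0.668/(0.55·5.67×10⁻⁸·0.001810) + (343)⁴
    = 1.184×10¹⁰ + 1.384×10¹⁰ = 2.568×10¹⁰ K⁴.

T ≈ 400 K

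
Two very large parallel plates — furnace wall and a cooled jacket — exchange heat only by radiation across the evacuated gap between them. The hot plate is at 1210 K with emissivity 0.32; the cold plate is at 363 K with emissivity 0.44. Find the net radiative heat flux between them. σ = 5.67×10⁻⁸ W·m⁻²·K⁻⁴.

For two infinite grey parallel plates, q = σ(T₁⁴ − T₂⁴)/(1/ε₁ + 1/ε₂ − 1).
T₁⁴ − T₂⁴ = 2.144×10¹² − 1.736×10¹⁰ = 2.126×10¹² K⁴.
1/ε₁ + 1/ε₂ − 1 = 3.125 + 2.273 − 1 = 4.398.
q = 5.67×10⁻⁸ × 2.126×10¹² / 4.398.

q ≈ 27400 W/m²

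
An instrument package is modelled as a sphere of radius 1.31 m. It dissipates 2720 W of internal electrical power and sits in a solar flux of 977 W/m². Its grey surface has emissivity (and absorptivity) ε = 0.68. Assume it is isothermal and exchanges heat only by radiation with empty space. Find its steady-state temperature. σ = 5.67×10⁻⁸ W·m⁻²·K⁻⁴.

At steady state, absorbed solar power + internal power = radiated power.
Absorbed: α·S·A_cross = 0.68·977·5.391 = 3582 W (cross-section πr²).
Total input = 3582 + 2720 = 6302 W.
Radiated: εσ·A_surf·T⁴ with A_surf = 4πr² = 21.57 m².
T⁴ = 6302/(0.68·5.67×10⁻⁸·21.57) = 7.579×10⁹ K⁴.

T ≈ 295 K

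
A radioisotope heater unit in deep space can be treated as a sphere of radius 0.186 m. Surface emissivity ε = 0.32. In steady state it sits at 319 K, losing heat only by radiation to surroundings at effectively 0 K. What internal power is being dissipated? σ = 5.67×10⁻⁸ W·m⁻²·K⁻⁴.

P ≈ 81.7 W

Steady state: P = εσA T⁴.
A = 4πr² = 0.4347 m²; T⁴ = (319)⁴ = 1.036×10¹⁰ K⁴.
P = 0.32 × 5.67×10⁻⁸ × 0.4347 × 1.036×10¹⁰.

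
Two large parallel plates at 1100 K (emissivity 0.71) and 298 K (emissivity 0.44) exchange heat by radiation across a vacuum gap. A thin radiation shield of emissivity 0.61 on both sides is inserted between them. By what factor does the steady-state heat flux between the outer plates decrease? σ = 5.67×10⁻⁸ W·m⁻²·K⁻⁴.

Without shield: q₀ = σΔ(T⁴)/(1/ε₁+1/ε₂−1) with denominator 2.681.
With shield the two gaps are in series; the resistances add: (1/ε₁+1/ε_s−1)+(1/ε_s+1/ε₂−1) = 2.048+2.912 = 4.960.
Heat-flux ratio q₀/q = 4.960/2.681.

factor ≈ 1.85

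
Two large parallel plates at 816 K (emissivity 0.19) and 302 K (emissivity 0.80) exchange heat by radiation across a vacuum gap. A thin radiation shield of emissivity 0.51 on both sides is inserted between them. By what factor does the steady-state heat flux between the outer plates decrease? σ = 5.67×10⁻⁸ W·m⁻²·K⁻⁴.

factor ≈ 1.53

Without shield: q₀ = σΔ(T⁴)/(1/ε₁+1/ε₂−1) with denominator 5.513.
With shield the two gaps are in series; the resistances add: (1/ε₁+1/ε_s−1)+(1/ε_s+1/ε₂−1) = 6.224+2.211 = 8.435.
Heat-flux ratio q₀/q = 8.435/5.513.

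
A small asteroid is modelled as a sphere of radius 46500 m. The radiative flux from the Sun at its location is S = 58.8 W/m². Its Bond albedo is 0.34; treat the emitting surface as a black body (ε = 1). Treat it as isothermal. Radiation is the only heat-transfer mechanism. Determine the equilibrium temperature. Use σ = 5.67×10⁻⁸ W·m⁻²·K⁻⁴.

At equilibrium, absorbed power = emitted power.
Absorbing cross-section = πr² = 6.793×10⁹ m²; emitting surface = 4πr² = 2.717×10¹⁰ m² (ratio 4).
(1−a)S·A_cross = εσ·A_surf·T⁴  ⇒  T⁴ = (1−a)S/(4σ).
T⁴ = 0.660·58.8/(4·5.67×10⁻⁸) = 1.711×10⁸ K⁴.
T = (1.711×10⁸)^(1/4).

T ≈ 114 K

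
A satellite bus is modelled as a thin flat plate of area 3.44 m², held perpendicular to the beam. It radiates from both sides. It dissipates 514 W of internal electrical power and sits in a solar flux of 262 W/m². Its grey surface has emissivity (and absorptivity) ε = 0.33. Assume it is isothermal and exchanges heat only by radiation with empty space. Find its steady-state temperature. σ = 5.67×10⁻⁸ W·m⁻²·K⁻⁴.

At steady state, absorbed solar power + internal power = radiated power.
Absorbed: α·S·A_cross = 0.33·262·3.440 = 297.4 W (cross-section A).
Total input = 297.4 + 514 = 811.4 W.
Radiated: εσ·A_surf·T⁴ with A_surf = 2A = 6.880 m².
T⁴ = 811.4/(0.33·5.67×10⁻⁸·6.880) = 6.303×10⁹ K⁴.

T ≈ 282 K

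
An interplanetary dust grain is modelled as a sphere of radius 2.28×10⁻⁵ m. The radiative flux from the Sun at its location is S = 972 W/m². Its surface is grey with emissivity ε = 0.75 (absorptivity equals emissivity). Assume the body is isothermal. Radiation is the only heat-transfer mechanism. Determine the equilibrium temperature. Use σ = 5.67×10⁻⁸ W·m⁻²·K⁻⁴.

At equilibrium, absorbed power = emitted power.
Absorbing cross-section = πr² = 1.633×10⁻⁹ m²; emitting surface = 4πr² = 6.533×10⁻⁹ m² (ratio 4).
εS·A_cross = εσ·A_surf·T⁴  ⇒  T⁴ = S/(4σ)   (ε cancels).
T⁴ = 972/(4·5.67×10⁻⁸) = 4.286×10⁹ K⁴.
T = (4.286×10⁹)^(1/4).

T ≈ 256 K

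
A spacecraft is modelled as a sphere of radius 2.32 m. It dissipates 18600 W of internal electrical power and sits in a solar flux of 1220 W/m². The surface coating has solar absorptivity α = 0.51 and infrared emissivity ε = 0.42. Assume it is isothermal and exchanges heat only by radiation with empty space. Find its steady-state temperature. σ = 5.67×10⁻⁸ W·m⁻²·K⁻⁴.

T ≈ 367 K

At steady state, absorbed solar power + internal power = radiated power.
Absorbed: α·S·A_cross = 0.51·1220·16.91 = 10520 W (cross-section πr²).
Total input = 10520 + 18600 = 29120 W.
Radiated: εσ·A_surf·T⁴ with A_surf = 4πr² = 67.64 m².
T⁴ = 29120/(0.42·5.67×10⁻⁸·67.64) = 1.808×10¹⁰ K⁴.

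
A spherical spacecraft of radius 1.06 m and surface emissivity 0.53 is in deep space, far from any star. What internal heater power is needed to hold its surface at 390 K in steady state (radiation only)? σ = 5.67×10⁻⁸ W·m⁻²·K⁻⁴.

P = εσ·4πr²·T⁴.
4πr² = 14.12 m²; T⁴ = 2.313×10¹⁰ K⁴.
P = 0.53·5.67×10⁻⁸·14.12·2.313×10¹⁰.

P ≈ 9820 W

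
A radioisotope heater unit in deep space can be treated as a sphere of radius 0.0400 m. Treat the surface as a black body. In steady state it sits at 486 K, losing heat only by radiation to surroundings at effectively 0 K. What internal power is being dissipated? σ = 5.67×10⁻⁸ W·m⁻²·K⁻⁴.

Steady state: P = εσA T⁴.
A = 4πr² = 0.02011 m²; T⁴ = (486)⁴ = 5.579×10¹⁰ K⁴.
P = 1.0 × 5.67×10⁻⁸ × 0.02011 × 5.579×10¹⁰.

P ≈ 63.6 W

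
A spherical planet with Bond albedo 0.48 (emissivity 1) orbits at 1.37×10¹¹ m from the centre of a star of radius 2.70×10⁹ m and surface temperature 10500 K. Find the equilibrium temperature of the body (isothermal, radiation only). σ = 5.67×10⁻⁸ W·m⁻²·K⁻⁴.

The star's surface emits σT_*⁴; at distance d the flux is S = σT_*⁴(R_*/d)².
S = 5.67×10⁻⁸·(10500)⁴·(2.70×10⁹/1.37×10¹¹)² = 2.677×10⁵ W/m².
For an isothermal sphere T⁴ = (1−a)S/(4σ) = 6.137×10¹¹ K⁴.

T ≈ 885 K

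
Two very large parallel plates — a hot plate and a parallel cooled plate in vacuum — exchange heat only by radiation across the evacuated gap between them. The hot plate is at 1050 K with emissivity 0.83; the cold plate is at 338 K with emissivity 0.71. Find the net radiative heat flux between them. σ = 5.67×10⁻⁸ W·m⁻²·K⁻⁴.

For two infinite grey parallel plates, q = σ(T₁⁴ − T₂⁴)/(1/ε₁ + 1/ε₂ − 1).
T₁⁴ − T₂⁴ = 1.216×10¹² − 1.305×10¹⁰ = 1.202×10¹² K⁴.
1/ε₁ + 1/ε₂ − 1 = 1.205 + 1.408 − 1 = 1.613.
q = 5.67×10⁻⁸ × 1.202×10¹² / 1.613.

q ≈ 42300 W/m²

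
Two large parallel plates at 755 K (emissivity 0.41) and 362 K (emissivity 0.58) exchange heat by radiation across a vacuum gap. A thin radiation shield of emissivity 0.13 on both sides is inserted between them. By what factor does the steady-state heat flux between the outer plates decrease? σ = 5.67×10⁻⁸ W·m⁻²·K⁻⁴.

Without shield: q₀ = σΔ(T⁴)/(1/ε₁+1/ε₂−1) with denominator 3.163.
With shield the two gaps are in series; the resistances add: (1/ε₁+1/ε_s−1)+(1/ε_s+1/ε₂−1) = 9.131+8.416 = 17.55.
Heat-flux ratio q₀/q = 17.55/3.163.

factor ≈ 5.55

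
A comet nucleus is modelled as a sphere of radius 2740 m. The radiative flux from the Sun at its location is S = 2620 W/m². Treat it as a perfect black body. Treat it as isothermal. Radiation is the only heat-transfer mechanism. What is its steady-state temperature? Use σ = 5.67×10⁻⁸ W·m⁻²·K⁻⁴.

T ≈ 328 K

At equilibrium, absorbed power = emitted power.
Absorbing cross-section = πr² = 2.359×10⁷ m²; emitting surface = 4πr² = 9.434×10⁷ m² (ratio 4).
S·A_cross = εσ·A_surf·T⁴  ⇒  T⁴ = S/(4σ).
T⁴ = 1.00·2620/(4·5.67×10⁻⁸) = 1.155×10¹⁰ K⁴.
T = (1.155×10¹⁰)^(1/4).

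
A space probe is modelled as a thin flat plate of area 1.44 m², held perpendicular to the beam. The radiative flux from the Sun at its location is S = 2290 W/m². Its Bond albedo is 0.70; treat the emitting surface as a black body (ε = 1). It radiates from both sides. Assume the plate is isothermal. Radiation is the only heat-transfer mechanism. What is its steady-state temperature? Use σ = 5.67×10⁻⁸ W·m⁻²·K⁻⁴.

T ≈ 279 K

At equilibrium, absorbed power = emitted power.
Absorbing cross-section = A = 1.440 m²; emitting surface = 2A = 2.880 m² (ratio 2).
(1−a)S·A_cross = εσ·A_surf·T⁴  ⇒  T⁴ = (1−a)S/(2σ).
T⁴ = 0.300·2290/(2·5.67×10⁻⁸) = 6.058×10⁹ K⁴.
T = (6.058×10⁹)^(1/4).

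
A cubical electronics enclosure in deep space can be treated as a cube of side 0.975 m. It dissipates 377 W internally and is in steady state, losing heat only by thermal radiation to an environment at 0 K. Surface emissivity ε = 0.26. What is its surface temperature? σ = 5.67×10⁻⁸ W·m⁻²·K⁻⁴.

T ≈ 259 K

Steady state: internal power = radiated power, P = εσA T⁴.
Radiating area A = 6L² = 5.704 m².
T⁴ = P/(εσA) = 377/(0.26·5.67×10⁻⁸·5.704) = 4.484×10⁹ K⁴.
T = (4.484×10⁹)^(1/4).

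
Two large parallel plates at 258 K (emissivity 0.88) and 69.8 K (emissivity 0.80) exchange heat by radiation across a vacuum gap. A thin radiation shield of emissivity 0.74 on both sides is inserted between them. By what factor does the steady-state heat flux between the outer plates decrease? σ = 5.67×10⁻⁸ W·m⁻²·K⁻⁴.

Without shield: q₀ = σΔ(T⁴)/(1/ε₁+1/ε₂−1) with denominator 1.386.
With shield the two gaps are in series; the resistances add: (1/ε₁+1/ε_s−1)+(1/ε_s+1/ε₂−1) = 1.488+1.601 = 3.089.
Heat-flux ratio q₀/q = 3.089/1.386.

factor ≈ 2.23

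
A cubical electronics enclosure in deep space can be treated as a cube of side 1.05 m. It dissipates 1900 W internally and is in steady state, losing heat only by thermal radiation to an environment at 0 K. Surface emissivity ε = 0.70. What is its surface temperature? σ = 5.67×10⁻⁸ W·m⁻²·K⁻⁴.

T ≈ 292 K

Steady state: internal power = radiated power, P = εσA T⁴.
Radiating area A = 6L² = 6.615 m².
T⁴ = P/(εσA) = 1900/(0.70·5.67×10⁻⁸·6.615) = 7.237×10⁹ K⁴.
T = (7.237×10⁹)^(1/4).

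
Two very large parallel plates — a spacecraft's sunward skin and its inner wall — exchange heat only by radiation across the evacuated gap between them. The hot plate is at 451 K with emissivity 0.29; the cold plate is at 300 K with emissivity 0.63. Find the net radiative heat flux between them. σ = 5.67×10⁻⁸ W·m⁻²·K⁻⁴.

For two infinite grey parallel plates, q = σ(T₁⁴ − T₂⁴)/(1/ε₁ + 1/ε₂ − 1).
T₁⁴ − T₂⁴ = 4.137×10¹⁰ − 8.100×10⁹ = 3.327×10¹⁰ K⁴.
1/ε₁ + 1/ε₂ − 1 = 3.448 + 1.587 − 1 = 4.036.
q = 5.67×10⁻⁸ × 3.327×10¹⁰ / 4.036.

q ≈ 467 W/m²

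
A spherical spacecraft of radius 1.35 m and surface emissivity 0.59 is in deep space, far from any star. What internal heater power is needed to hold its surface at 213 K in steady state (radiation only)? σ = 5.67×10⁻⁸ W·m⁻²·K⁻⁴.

P ≈ 1580 W

P = εσ·4πr²·T⁴.
4πr² = 22.90 m²; T⁴ = 2.058×10⁹ K⁴.
P = 0.59·5.67×10⁻⁸·22.90·2.058×10⁹.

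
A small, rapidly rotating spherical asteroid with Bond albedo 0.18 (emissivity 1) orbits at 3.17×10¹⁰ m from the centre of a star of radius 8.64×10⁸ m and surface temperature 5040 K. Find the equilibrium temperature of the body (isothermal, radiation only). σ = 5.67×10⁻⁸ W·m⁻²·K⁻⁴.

The star's surface emits σT_*⁴; at distance d the flux is S = σT_*⁴(R_*/d)².
S = 5.67×10⁻⁸·(5040)⁴·(8.64×10⁸/3.17×10¹⁰)² = 27180 W/m².
For an isothermal sphere T⁴ = (1−a)S/(4σ) = 9.826×10¹⁰ K⁴.

T ≈ 560 K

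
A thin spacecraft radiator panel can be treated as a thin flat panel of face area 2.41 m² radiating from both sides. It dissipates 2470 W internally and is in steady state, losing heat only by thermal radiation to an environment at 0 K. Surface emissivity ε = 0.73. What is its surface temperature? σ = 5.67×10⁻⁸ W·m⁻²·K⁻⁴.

T ≈ 334 K

Steady state: internal power = radiated power, P = εσA T⁴.
Radiating area A = 2·2.41 = 4.820 m².
T⁴ = P/(εσA) = 2470/(0.73·5.67×10⁻⁸·4.820) = 1.238×10¹⁰ K⁴.
T = (1.238×10¹⁰)^(1/4).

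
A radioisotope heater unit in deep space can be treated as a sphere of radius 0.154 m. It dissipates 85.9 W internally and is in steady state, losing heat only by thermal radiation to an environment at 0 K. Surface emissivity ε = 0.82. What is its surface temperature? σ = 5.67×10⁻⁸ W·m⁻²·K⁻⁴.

T ≈ 281 K

Steady state: internal power = radiated power, P = εσA T⁴.
Radiating area A = 4πr² = 0.2980 m².
T⁴ = P/(εσA) = 85.9/(0.82·5.67×10⁻⁸·0.2980) = 6.199×10⁹ K⁴.
T = (6.199×10⁹)^(1/4).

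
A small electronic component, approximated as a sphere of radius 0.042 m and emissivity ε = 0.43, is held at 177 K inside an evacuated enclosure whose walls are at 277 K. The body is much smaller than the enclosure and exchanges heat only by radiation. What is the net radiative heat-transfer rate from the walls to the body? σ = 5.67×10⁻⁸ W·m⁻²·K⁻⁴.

P_net ≈ 2.65 W

For a small grey body in a large enclosure: P_net = εσA(T_body⁴ − T_wall⁴).
A = 4πr² = 0.02217 m²; T_body⁴ − T_wall⁴ = 9.815×10⁸ − 5.887×10⁹ = -4.906×10⁹ K⁴.
|P_net| = 0.43·5.67×10⁻⁸·0.02217·4.906×10⁹.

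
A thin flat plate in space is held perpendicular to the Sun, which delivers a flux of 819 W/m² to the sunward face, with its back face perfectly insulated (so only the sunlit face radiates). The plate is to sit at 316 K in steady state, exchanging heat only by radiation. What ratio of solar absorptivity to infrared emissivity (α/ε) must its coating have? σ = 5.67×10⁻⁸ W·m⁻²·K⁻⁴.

α/ε ≈ 0.690

Balance: αS·A = εσ·1A·T⁴ ⇒ α/ε = σT⁴/S.
α/ε = 5.67×10⁻⁸·(316)⁴/819 = 5.67×10⁻⁸·9.971×10⁹/819.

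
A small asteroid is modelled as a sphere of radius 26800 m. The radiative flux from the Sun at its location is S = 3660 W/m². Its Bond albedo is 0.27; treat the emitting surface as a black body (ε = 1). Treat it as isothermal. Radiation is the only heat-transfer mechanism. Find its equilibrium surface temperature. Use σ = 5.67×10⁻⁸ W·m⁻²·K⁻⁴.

At equilibrium, absorbed power = emitted power.
Absorbing cross-section = πr² = 2.256×10⁹ m²; emitting surface = 4πr² = 9.026×10⁹ m² (ratio 4).
(1−a)S·A_cross = εσ·A_surf·T⁴  ⇒  T⁴ = (1−a)S/(4σ).
T⁴ = 0.730·3660/(4·5.67×10⁻⁸) = 1.178×10¹⁰ K⁴.
T = (1.178×10¹⁰)^(1/4).

T ≈ 329 K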